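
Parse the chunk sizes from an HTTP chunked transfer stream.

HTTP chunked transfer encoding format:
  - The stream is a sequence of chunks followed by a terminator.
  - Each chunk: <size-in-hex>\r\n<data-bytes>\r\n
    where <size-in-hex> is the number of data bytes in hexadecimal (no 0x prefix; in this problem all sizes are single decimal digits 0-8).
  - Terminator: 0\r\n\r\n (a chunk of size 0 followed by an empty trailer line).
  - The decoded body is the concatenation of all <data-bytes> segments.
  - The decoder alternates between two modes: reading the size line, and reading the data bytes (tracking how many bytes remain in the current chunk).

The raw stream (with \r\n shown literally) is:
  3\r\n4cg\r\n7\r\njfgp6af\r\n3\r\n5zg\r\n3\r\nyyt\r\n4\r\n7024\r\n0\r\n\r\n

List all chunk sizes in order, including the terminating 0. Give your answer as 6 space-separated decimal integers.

Chunk 1: stream[0..1]='3' size=0x3=3, data at stream[3..6]='4cg' -> body[0..3], body so far='4cg'
Chunk 2: stream[8..9]='7' size=0x7=7, data at stream[11..18]='jfgp6af' -> body[3..10], body so far='4cgjfgp6af'
Chunk 3: stream[20..21]='3' size=0x3=3, data at stream[23..26]='5zg' -> body[10..13], body so far='4cgjfgp6af5zg'
Chunk 4: stream[28..29]='3' size=0x3=3, data at stream[31..34]='yyt' -> body[13..16], body so far='4cgjfgp6af5zgyyt'
Chunk 5: stream[36..37]='4' size=0x4=4, data at stream[39..43]='7024' -> body[16..20], body so far='4cgjfgp6af5zgyyt7024'
Chunk 6: stream[45..46]='0' size=0 (terminator). Final body='4cgjfgp6af5zgyyt7024' (20 bytes)

Answer: 3 7 3 3 4 0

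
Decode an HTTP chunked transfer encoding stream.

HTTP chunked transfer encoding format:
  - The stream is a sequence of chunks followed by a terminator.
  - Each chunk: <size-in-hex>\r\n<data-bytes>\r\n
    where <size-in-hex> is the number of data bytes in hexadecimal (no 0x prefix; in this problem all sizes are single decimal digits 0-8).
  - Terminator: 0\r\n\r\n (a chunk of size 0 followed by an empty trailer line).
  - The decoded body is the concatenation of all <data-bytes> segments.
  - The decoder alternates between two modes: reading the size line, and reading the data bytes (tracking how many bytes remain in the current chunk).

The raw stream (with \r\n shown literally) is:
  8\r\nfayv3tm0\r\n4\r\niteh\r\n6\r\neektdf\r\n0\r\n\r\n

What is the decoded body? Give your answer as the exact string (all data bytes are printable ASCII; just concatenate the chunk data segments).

Chunk 1: stream[0..1]='8' size=0x8=8, data at stream[3..11]='fayv3tm0' -> body[0..8], body so far='fayv3tm0'
Chunk 2: stream[13..14]='4' size=0x4=4, data at stream[16..20]='iteh' -> body[8..12], body so far='fayv3tm0iteh'
Chunk 3: stream[22..23]='6' size=0x6=6, data at stream[25..31]='eektdf' -> body[12..18], body so far='fayv3tm0iteheektdf'
Chunk 4: stream[33..34]='0' size=0 (terminator). Final body='fayv3tm0iteheektdf' (18 bytes)

Answer: fayv3tm0iteheektdf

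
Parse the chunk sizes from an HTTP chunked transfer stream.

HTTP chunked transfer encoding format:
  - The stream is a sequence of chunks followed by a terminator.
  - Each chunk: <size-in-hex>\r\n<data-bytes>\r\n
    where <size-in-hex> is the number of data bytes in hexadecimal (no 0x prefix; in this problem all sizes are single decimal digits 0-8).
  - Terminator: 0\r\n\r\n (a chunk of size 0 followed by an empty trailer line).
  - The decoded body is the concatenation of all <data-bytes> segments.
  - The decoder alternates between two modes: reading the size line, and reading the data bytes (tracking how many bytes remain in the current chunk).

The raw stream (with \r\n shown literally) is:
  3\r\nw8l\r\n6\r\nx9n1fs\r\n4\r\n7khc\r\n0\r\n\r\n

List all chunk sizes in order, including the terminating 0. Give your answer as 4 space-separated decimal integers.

Chunk 1: stream[0..1]='3' size=0x3=3, data at stream[3..6]='w8l' -> body[0..3], body so far='w8l'
Chunk 2: stream[8..9]='6' size=0x6=6, data at stream[11..17]='x9n1fs' -> body[3..9], body so far='w8lx9n1fs'
Chunk 3: stream[19..20]='4' size=0x4=4, data at stream[22..26]='7khc' -> body[9..13], body so far='w8lx9n1fs7khc'
Chunk 4: stream[28..29]='0' size=0 (terminator). Final body='w8lx9n1fs7khc' (13 bytes)

Answer: 3 6 4 0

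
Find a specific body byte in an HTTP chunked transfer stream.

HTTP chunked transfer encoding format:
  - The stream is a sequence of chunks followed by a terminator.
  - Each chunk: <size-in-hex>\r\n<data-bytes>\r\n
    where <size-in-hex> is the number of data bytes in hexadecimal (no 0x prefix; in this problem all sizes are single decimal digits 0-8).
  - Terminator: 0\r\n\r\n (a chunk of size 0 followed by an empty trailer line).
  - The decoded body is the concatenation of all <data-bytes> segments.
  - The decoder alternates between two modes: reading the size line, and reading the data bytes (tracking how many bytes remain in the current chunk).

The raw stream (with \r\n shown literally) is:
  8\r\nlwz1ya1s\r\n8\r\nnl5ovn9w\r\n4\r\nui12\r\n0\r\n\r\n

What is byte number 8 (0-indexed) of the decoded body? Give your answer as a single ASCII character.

Chunk 1: stream[0..1]='8' size=0x8=8, data at stream[3..11]='lwz1ya1s' -> body[0..8], body so far='lwz1ya1s'
Chunk 2: stream[13..14]='8' size=0x8=8, data at stream[16..24]='nl5ovn9w' -> body[8..16], body so far='lwz1ya1snl5ovn9w'
Chunk 3: stream[26..27]='4' size=0x4=4, data at stream[29..33]='ui12' -> body[16..20], body so far='lwz1ya1snl5ovn9wui12'
Chunk 4: stream[35..36]='0' size=0 (terminator). Final body='lwz1ya1snl5ovn9wui12' (20 bytes)
Body byte 8 = 'n'

Answer: n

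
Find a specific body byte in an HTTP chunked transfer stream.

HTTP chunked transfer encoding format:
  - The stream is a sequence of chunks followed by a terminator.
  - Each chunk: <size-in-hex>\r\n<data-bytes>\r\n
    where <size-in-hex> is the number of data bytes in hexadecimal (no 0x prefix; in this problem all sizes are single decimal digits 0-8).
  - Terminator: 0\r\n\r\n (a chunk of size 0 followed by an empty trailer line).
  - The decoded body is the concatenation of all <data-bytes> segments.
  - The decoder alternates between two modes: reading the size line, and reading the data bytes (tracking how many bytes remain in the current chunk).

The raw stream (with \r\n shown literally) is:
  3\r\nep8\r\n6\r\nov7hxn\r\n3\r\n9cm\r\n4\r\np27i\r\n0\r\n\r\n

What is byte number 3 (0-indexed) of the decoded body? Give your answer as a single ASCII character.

Answer: o

Derivation:
Chunk 1: stream[0..1]='3' size=0x3=3, data at stream[3..6]='ep8' -> body[0..3], body so far='ep8'
Chunk 2: stream[8..9]='6' size=0x6=6, data at stream[11..17]='ov7hxn' -> body[3..9], body so far='ep8ov7hxn'
Chunk 3: stream[19..20]='3' size=0x3=3, data at stream[22..25]='9cm' -> body[9..12], body so far='ep8ov7hxn9cm'
Chunk 4: stream[27..28]='4' size=0x4=4, data at stream[30..34]='p27i' -> body[12..16], body so far='ep8ov7hxn9cmp27i'
Chunk 5: stream[36..37]='0' size=0 (terminator). Final body='ep8ov7hxn9cmp27i' (16 bytes)
Body byte 3 = 'o'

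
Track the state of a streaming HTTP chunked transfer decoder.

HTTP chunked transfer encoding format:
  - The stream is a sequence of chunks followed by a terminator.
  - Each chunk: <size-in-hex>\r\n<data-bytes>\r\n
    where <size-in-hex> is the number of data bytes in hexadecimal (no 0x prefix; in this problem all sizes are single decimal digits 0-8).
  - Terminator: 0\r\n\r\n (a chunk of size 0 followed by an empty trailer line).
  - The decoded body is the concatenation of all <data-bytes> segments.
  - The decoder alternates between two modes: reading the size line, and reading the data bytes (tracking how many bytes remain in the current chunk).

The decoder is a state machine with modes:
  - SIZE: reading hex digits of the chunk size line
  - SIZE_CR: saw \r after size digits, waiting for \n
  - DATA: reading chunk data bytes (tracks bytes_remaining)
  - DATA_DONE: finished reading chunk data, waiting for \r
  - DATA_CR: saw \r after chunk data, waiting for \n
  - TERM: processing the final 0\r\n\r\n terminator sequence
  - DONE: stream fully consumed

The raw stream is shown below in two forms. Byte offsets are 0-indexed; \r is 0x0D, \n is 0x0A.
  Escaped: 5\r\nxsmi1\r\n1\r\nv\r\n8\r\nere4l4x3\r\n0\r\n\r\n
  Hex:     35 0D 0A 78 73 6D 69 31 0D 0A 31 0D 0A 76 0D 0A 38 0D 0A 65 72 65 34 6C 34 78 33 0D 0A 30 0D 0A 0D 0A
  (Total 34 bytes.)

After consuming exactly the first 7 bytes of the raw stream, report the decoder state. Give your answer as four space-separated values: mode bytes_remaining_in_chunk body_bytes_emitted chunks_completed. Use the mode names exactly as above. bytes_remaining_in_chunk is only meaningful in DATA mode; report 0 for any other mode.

Answer: DATA 1 4 0

Derivation:
Byte 0 = '5': mode=SIZE remaining=0 emitted=0 chunks_done=0
Byte 1 = 0x0D: mode=SIZE_CR remaining=0 emitted=0 chunks_done=0
Byte 2 = 0x0A: mode=DATA remaining=5 emitted=0 chunks_done=0
Byte 3 = 'x': mode=DATA remaining=4 emitted=1 chunks_done=0
Byte 4 = 's': mode=DATA remaining=3 emitted=2 chunks_done=0
Byte 5 = 'm': mode=DATA remaining=2 emitted=3 chunks_done=0
Byte 6 = 'i': mode=DATA remaining=1 emitted=4 chunks_done=0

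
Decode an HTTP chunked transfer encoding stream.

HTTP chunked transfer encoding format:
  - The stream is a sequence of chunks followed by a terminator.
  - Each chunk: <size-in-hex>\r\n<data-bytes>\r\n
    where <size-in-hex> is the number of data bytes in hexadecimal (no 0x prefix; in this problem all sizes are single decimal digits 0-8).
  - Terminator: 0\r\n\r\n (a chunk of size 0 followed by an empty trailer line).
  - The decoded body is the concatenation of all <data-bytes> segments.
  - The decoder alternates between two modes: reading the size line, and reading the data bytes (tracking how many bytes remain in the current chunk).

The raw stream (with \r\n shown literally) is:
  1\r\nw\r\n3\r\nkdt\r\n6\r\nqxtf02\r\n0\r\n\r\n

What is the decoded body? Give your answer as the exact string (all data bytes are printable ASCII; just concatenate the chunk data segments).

Answer: wkdtqxtf02

Derivation:
Chunk 1: stream[0..1]='1' size=0x1=1, data at stream[3..4]='w' -> body[0..1], body so far='w'
Chunk 2: stream[6..7]='3' size=0x3=3, data at stream[9..12]='kdt' -> body[1..4], body so far='wkdt'
Chunk 3: stream[14..15]='6' size=0x6=6, data at stream[17..23]='qxtf02' -> body[4..10], body so far='wkdtqxtf02'
Chunk 4: stream[25..26]='0' size=0 (terminator). Final body='wkdtqxtf02' (10 bytes)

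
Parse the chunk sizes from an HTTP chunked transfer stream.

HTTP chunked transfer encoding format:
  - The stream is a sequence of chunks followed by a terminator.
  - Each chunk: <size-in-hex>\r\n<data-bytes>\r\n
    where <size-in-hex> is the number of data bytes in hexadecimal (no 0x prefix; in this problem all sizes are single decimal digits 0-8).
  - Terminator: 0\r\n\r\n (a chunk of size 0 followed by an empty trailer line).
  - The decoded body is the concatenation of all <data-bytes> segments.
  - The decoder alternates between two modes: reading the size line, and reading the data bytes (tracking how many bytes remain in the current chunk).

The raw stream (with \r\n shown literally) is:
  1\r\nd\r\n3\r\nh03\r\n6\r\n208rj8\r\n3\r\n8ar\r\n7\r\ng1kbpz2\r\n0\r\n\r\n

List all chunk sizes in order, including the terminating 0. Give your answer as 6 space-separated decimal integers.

Answer: 1 3 6 3 7 0

Derivation:
Chunk 1: stream[0..1]='1' size=0x1=1, data at stream[3..4]='d' -> body[0..1], body so far='d'
Chunk 2: stream[6..7]='3' size=0x3=3, data at stream[9..12]='h03' -> body[1..4], body so far='dh03'
Chunk 3: stream[14..15]='6' size=0x6=6, data at stream[17..23]='208rj8' -> body[4..10], body so far='dh03208rj8'
Chunk 4: stream[25..26]='3' size=0x3=3, data at stream[28..31]='8ar' -> body[10..13], body so far='dh03208rj88ar'
Chunk 5: stream[33..34]='7' size=0x7=7, data at stream[36..43]='g1kbpz2' -> body[13..20], body so far='dh03208rj88arg1kbpz2'
Chunk 6: stream[45..46]='0' size=0 (terminator). Final body='dh03208rj88arg1kbpz2' (20 bytes)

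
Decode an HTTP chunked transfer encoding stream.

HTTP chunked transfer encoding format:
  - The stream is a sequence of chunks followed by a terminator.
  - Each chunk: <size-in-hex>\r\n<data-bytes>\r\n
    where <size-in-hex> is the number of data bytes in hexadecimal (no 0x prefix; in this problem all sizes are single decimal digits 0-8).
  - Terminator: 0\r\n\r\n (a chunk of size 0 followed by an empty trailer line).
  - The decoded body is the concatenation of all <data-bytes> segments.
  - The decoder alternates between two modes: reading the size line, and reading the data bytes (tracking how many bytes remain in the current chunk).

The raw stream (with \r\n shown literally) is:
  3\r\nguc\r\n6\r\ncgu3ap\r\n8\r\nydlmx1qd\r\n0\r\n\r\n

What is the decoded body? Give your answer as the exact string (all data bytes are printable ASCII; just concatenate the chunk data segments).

Chunk 1: stream[0..1]='3' size=0x3=3, data at stream[3..6]='guc' -> body[0..3], body so far='guc'
Chunk 2: stream[8..9]='6' size=0x6=6, data at stream[11..17]='cgu3ap' -> body[3..9], body so far='guccgu3ap'
Chunk 3: stream[19..20]='8' size=0x8=8, data at stream[22..30]='ydlmx1qd' -> body[9..17], body so far='guccgu3apydlmx1qd'
Chunk 4: stream[32..33]='0' size=0 (terminator). Final body='guccgu3apydlmx1qd' (17 bytes)

Answer: guccgu3apydlmx1qd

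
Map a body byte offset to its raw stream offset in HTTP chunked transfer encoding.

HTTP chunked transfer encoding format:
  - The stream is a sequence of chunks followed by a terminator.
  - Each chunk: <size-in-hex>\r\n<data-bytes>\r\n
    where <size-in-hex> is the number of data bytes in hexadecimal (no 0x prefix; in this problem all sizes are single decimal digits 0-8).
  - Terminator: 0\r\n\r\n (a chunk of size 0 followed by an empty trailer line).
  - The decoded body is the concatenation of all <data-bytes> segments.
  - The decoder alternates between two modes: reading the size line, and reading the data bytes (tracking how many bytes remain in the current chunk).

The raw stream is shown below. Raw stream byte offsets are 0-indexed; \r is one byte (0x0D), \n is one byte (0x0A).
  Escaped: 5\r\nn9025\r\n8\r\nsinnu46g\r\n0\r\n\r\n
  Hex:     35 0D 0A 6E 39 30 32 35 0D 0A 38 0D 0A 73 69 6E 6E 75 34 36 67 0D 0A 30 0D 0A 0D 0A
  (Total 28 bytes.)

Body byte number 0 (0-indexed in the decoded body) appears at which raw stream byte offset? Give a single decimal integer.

Chunk 1: stream[0..1]='5' size=0x5=5, data at stream[3..8]='n9025' -> body[0..5], body so far='n9025'
Chunk 2: stream[10..11]='8' size=0x8=8, data at stream[13..21]='sinnu46g' -> body[5..13], body so far='n9025sinnu46g'
Chunk 3: stream[23..24]='0' size=0 (terminator). Final body='n9025sinnu46g' (13 bytes)
Body byte 0 at stream offset 3

Answer: 3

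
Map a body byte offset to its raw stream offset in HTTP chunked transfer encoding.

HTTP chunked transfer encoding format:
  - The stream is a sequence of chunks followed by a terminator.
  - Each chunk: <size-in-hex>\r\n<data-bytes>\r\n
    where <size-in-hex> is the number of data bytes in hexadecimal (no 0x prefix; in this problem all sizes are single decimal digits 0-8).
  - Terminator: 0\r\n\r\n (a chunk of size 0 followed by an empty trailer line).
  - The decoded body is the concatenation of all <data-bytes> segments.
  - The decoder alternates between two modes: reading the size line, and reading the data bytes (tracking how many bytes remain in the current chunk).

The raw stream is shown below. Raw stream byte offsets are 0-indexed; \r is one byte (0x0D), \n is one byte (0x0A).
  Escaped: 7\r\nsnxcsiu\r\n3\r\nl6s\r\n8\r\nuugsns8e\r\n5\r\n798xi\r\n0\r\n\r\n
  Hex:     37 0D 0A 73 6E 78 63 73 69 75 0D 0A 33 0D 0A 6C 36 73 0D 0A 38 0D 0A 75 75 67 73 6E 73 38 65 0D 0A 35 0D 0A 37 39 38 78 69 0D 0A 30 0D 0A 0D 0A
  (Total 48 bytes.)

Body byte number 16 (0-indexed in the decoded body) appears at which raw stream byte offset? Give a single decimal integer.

Chunk 1: stream[0..1]='7' size=0x7=7, data at stream[3..10]='snxcsiu' -> body[0..7], body so far='snxcsiu'
Chunk 2: stream[12..13]='3' size=0x3=3, data at stream[15..18]='l6s' -> body[7..10], body so far='snxcsiul6s'
Chunk 3: stream[20..21]='8' size=0x8=8, data at stream[23..31]='uugsns8e' -> body[10..18], body so far='snxcsiul6suugsns8e'
Chunk 4: stream[33..34]='5' size=0x5=5, data at stream[36..41]='798xi' -> body[18..23], body so far='snxcsiul6suugsns8e798xi'
Chunk 5: stream[43..44]='0' size=0 (terminator). Final body='snxcsiul6suugsns8e798xi' (23 bytes)
Body byte 16 at stream offset 29

Answer: 29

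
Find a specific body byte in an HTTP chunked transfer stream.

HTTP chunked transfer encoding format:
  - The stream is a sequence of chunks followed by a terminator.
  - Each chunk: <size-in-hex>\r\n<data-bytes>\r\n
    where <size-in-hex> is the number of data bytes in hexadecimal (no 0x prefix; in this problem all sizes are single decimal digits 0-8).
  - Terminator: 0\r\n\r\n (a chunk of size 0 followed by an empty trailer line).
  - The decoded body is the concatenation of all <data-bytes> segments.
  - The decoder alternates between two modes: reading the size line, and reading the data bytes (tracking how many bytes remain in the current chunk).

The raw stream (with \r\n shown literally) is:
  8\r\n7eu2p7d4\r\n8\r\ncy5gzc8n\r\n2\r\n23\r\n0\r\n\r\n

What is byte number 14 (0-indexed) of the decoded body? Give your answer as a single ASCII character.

Answer: 8

Derivation:
Chunk 1: stream[0..1]='8' size=0x8=8, data at stream[3..11]='7eu2p7d4' -> body[0..8], body so far='7eu2p7d4'
Chunk 2: stream[13..14]='8' size=0x8=8, data at stream[16..24]='cy5gzc8n' -> body[8..16], body so far='7eu2p7d4cy5gzc8n'
Chunk 3: stream[26..27]='2' size=0x2=2, data at stream[29..31]='23' -> body[16..18], body so far='7eu2p7d4cy5gzc8n23'
Chunk 4: stream[33..34]='0' size=0 (terminator). Final body='7eu2p7d4cy5gzc8n23' (18 bytes)
Body byte 14 = '8'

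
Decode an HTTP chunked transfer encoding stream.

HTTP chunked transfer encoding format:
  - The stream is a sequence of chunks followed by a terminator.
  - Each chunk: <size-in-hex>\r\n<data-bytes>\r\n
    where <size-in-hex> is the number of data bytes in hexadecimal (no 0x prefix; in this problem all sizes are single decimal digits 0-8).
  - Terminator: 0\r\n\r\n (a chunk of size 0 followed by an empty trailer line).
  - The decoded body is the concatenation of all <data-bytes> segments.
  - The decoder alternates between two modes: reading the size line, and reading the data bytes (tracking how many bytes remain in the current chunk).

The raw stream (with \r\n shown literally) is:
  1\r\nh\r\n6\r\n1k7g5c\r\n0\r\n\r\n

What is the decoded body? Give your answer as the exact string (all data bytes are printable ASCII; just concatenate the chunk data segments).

Chunk 1: stream[0..1]='1' size=0x1=1, data at stream[3..4]='h' -> body[0..1], body so far='h'
Chunk 2: stream[6..7]='6' size=0x6=6, data at stream[9..15]='1k7g5c' -> body[1..7], body so far='h1k7g5c'
Chunk 3: stream[17..18]='0' size=0 (terminator). Final body='h1k7g5c' (7 bytes)

Answer: h1k7g5c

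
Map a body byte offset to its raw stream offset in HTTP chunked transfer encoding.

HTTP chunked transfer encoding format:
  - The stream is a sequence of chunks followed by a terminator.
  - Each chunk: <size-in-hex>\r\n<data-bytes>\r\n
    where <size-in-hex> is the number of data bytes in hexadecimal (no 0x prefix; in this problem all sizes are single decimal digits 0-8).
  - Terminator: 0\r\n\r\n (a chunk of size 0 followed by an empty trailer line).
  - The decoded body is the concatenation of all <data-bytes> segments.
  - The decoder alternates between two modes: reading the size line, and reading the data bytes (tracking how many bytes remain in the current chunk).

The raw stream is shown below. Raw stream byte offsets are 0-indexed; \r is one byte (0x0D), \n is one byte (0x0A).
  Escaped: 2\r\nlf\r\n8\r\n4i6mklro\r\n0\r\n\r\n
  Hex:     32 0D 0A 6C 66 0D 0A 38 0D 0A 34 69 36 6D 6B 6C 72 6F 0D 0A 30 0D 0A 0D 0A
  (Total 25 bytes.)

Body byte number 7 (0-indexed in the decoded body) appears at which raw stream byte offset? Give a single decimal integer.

Chunk 1: stream[0..1]='2' size=0x2=2, data at stream[3..5]='lf' -> body[0..2], body so far='lf'
Chunk 2: stream[7..8]='8' size=0x8=8, data at stream[10..18]='4i6mklro' -> body[2..10], body so far='lf4i6mklro'
Chunk 3: stream[20..21]='0' size=0 (terminator). Final body='lf4i6mklro' (10 bytes)
Body byte 7 at stream offset 15

Answer: 15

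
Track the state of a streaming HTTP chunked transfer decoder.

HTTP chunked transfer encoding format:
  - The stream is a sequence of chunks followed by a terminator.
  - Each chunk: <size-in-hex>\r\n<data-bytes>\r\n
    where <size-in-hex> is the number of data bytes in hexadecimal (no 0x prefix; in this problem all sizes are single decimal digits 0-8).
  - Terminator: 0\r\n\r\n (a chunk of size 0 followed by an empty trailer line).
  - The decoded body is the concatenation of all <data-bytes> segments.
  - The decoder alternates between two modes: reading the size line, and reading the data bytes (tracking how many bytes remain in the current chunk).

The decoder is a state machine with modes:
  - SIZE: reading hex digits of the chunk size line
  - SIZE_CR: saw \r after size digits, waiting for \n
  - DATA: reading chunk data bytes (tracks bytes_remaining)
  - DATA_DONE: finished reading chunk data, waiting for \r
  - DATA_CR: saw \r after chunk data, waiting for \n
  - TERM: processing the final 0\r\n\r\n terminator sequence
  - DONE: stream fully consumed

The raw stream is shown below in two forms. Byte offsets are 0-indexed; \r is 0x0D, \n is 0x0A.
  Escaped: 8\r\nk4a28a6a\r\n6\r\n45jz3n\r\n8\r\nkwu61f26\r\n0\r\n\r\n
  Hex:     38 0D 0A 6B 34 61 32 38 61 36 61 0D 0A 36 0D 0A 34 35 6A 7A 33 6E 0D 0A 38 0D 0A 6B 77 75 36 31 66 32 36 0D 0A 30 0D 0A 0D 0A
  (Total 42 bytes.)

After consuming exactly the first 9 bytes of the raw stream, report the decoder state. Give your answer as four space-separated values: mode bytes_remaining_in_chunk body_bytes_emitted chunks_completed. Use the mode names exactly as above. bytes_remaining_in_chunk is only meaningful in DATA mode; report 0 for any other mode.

Answer: DATA 2 6 0

Derivation:
Byte 0 = '8': mode=SIZE remaining=0 emitted=0 chunks_done=0
Byte 1 = 0x0D: mode=SIZE_CR remaining=0 emitted=0 chunks_done=0
Byte 2 = 0x0A: mode=DATA remaining=8 emitted=0 chunks_done=0
Byte 3 = 'k': mode=DATA remaining=7 emitted=1 chunks_done=0
Byte 4 = '4': mode=DATA remaining=6 emitted=2 chunks_done=0
Byte 5 = 'a': mode=DATA remaining=5 emitted=3 chunks_done=0
Byte 6 = '2': mode=DATA remaining=4 emitted=4 chunks_done=0
Byte 7 = '8': mode=DATA remaining=3 emitted=5 chunks_done=0
Byte 8 = 'a': mode=DATA remaining=2 emitted=6 chunks_done=0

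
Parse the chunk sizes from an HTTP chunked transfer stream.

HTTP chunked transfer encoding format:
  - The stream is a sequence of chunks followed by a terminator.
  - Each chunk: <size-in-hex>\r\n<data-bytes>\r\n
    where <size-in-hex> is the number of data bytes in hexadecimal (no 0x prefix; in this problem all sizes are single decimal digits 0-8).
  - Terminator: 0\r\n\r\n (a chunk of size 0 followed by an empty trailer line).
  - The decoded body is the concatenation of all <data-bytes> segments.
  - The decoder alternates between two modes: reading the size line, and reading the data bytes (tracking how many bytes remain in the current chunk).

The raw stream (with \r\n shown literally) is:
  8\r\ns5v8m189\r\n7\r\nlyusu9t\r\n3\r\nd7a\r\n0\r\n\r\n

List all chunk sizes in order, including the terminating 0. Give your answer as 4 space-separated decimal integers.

Chunk 1: stream[0..1]='8' size=0x8=8, data at stream[3..11]='s5v8m189' -> body[0..8], body so far='s5v8m189'
Chunk 2: stream[13..14]='7' size=0x7=7, data at stream[16..23]='lyusu9t' -> body[8..15], body so far='s5v8m189lyusu9t'
Chunk 3: stream[25..26]='3' size=0x3=3, data at stream[28..31]='d7a' -> body[15..18], body so far='s5v8m189lyusu9td7a'
Chunk 4: stream[33..34]='0' size=0 (terminator). Final body='s5v8m189lyusu9td7a' (18 bytes)

Answer: 8 7 3 0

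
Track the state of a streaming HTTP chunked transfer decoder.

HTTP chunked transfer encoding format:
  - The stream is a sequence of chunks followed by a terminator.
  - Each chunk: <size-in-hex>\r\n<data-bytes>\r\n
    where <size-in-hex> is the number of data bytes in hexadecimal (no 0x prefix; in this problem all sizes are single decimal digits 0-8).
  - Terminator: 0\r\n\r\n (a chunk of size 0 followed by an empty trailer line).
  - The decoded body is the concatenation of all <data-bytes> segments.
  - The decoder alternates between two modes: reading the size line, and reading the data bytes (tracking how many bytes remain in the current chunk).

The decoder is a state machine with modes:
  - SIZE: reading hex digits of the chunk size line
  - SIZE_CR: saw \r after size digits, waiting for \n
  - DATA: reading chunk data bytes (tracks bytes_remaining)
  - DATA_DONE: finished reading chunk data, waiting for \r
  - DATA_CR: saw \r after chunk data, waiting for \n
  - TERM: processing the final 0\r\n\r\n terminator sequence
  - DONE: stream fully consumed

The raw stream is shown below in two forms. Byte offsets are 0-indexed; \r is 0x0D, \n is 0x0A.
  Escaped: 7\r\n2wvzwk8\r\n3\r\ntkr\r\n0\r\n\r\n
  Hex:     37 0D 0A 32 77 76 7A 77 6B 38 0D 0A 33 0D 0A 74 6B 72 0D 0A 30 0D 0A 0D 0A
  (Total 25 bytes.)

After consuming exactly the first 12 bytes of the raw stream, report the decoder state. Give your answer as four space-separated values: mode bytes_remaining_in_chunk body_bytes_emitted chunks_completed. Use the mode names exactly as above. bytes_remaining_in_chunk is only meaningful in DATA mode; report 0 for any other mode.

Answer: SIZE 0 7 1

Derivation:
Byte 0 = '7': mode=SIZE remaining=0 emitted=0 chunks_done=0
Byte 1 = 0x0D: mode=SIZE_CR remaining=0 emitted=0 chunks_done=0
Byte 2 = 0x0A: mode=DATA remaining=7 emitted=0 chunks_done=0
Byte 3 = '2': mode=DATA remaining=6 emitted=1 chunks_done=0
Byte 4 = 'w': mode=DATA remaining=5 emitted=2 chunks_done=0
Byte 5 = 'v': mode=DATA remaining=4 emitted=3 chunks_done=0
Byte 6 = 'z': mode=DATA remaining=3 emitted=4 chunks_done=0
Byte 7 = 'w': mode=DATA remaining=2 emitted=5 chunks_done=0
Byte 8 = 'k': mode=DATA remaining=1 emitted=6 chunks_done=0
Byte 9 = '8': mode=DATA_DONE remaining=0 emitted=7 chunks_done=0
Byte 10 = 0x0D: mode=DATA_CR remaining=0 emitted=7 chunks_done=0
Byte 11 = 0x0A: mode=SIZE remaining=0 emitted=7 chunks_done=1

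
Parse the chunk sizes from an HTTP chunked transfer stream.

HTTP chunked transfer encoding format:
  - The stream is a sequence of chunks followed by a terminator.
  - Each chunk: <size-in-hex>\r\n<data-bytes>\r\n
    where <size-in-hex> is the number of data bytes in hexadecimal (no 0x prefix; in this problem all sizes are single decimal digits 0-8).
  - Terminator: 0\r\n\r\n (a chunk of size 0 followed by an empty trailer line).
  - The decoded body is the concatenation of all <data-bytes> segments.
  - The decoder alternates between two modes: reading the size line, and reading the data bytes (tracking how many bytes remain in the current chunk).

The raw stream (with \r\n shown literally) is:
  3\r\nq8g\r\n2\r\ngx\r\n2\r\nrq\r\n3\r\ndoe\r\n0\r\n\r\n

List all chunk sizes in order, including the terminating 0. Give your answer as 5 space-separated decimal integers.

Answer: 3 2 2 3 0

Derivation:
Chunk 1: stream[0..1]='3' size=0x3=3, data at stream[3..6]='q8g' -> body[0..3], body so far='q8g'
Chunk 2: stream[8..9]='2' size=0x2=2, data at stream[11..13]='gx' -> body[3..5], body so far='q8ggx'
Chunk 3: stream[15..16]='2' size=0x2=2, data at stream[18..20]='rq' -> body[5..7], body so far='q8ggxrq'
Chunk 4: stream[22..23]='3' size=0x3=3, data at stream[25..28]='doe' -> body[7..10], body so far='q8ggxrqdoe'
Chunk 5: stream[30..31]='0' size=0 (terminator). Final body='q8ggxrqdoe' (10 bytes)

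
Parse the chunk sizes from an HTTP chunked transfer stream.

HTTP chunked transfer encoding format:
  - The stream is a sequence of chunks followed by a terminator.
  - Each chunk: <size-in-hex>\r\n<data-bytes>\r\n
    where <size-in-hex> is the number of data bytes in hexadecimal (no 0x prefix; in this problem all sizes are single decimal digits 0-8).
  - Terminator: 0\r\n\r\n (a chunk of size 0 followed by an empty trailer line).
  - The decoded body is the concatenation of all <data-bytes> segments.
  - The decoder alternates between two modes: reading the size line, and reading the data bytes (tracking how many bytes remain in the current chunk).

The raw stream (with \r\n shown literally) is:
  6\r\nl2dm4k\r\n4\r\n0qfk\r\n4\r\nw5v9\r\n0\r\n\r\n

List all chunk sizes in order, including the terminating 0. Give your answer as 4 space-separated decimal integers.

Answer: 6 4 4 0

Derivation:
Chunk 1: stream[0..1]='6' size=0x6=6, data at stream[3..9]='l2dm4k' -> body[0..6], body so far='l2dm4k'
Chunk 2: stream[11..12]='4' size=0x4=4, data at stream[14..18]='0qfk' -> body[6..10], body so far='l2dm4k0qfk'
Chunk 3: stream[20..21]='4' size=0x4=4, data at stream[23..27]='w5v9' -> body[10..14], body so far='l2dm4k0qfkw5v9'
Chunk 4: stream[29..30]='0' size=0 (terminator). Final body='l2dm4k0qfkw5v9' (14 bytes)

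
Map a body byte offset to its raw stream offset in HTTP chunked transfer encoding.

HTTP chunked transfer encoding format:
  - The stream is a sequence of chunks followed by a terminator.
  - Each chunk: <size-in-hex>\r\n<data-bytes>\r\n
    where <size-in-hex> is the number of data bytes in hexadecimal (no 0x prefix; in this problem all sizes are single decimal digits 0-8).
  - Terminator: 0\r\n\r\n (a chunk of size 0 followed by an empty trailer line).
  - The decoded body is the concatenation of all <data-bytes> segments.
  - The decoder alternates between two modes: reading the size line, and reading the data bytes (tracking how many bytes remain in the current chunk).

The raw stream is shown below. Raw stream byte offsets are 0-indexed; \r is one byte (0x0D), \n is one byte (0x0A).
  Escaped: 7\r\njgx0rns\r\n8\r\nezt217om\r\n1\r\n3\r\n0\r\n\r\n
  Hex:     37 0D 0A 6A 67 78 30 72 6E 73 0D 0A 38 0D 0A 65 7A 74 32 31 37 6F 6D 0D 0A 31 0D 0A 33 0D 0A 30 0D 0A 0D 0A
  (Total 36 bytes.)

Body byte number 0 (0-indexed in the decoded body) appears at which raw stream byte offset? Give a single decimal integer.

Answer: 3

Derivation:
Chunk 1: stream[0..1]='7' size=0x7=7, data at stream[3..10]='jgx0rns' -> body[0..7], body so far='jgx0rns'
Chunk 2: stream[12..13]='8' size=0x8=8, data at stream[15..23]='ezt217om' -> body[7..15], body so far='jgx0rnsezt217om'
Chunk 3: stream[25..26]='1' size=0x1=1, data at stream[28..29]='3' -> body[15..16], body so far='jgx0rnsezt217om3'
Chunk 4: stream[31..32]='0' size=0 (terminator). Final body='jgx0rnsezt217om3' (16 bytes)
Body byte 0 at stream offset 3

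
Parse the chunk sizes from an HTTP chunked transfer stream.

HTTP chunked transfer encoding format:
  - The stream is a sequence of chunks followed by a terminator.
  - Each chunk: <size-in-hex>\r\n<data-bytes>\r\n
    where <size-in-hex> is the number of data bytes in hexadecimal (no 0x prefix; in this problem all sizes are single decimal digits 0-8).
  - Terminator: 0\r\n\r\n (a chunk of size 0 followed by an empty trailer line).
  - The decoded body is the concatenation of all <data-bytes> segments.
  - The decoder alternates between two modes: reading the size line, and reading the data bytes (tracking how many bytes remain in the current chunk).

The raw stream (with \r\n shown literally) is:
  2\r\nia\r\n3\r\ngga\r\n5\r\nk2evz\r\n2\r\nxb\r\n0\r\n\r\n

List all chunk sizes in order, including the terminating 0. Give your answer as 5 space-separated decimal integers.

Answer: 2 3 5 2 0

Derivation:
Chunk 1: stream[0..1]='2' size=0x2=2, data at stream[3..5]='ia' -> body[0..2], body so far='ia'
Chunk 2: stream[7..8]='3' size=0x3=3, data at stream[10..13]='gga' -> body[2..5], body so far='iagga'
Chunk 3: stream[15..16]='5' size=0x5=5, data at stream[18..23]='k2evz' -> body[5..10], body so far='iaggak2evz'
Chunk 4: stream[25..26]='2' size=0x2=2, data at stream[28..30]='xb' -> body[10..12], body so far='iaggak2evzxb'
Chunk 5: stream[32..33]='0' size=0 (terminator). Final body='iaggak2evzxb' (12 bytes)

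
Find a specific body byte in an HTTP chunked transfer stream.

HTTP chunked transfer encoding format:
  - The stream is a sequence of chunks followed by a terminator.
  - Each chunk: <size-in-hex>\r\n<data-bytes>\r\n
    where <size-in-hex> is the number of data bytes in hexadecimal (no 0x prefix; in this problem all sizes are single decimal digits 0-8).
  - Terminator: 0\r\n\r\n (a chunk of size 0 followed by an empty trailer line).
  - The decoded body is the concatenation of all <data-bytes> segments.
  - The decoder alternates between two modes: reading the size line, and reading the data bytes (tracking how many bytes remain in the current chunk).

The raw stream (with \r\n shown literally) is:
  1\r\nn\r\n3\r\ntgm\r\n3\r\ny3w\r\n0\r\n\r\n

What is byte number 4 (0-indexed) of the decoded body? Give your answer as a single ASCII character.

Answer: y

Derivation:
Chunk 1: stream[0..1]='1' size=0x1=1, data at stream[3..4]='n' -> body[0..1], body so far='n'
Chunk 2: stream[6..7]='3' size=0x3=3, data at stream[9..12]='tgm' -> body[1..4], body so far='ntgm'
Chunk 3: stream[14..15]='3' size=0x3=3, data at stream[17..20]='y3w' -> body[4..7], body so far='ntgmy3w'
Chunk 4: stream[22..23]='0' size=0 (terminator). Final body='ntgmy3w' (7 bytes)
Body byte 4 = 'y'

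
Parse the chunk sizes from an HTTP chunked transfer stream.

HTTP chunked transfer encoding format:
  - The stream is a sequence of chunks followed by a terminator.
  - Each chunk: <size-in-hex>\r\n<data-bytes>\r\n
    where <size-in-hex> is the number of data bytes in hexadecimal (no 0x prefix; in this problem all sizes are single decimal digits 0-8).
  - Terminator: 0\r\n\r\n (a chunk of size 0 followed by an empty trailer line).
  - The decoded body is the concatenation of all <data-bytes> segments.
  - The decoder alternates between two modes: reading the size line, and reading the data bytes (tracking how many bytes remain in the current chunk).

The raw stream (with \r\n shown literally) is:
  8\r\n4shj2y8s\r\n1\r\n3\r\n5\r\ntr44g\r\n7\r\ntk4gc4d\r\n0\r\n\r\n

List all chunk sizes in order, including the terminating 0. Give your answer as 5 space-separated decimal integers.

Answer: 8 1 5 7 0

Derivation:
Chunk 1: stream[0..1]='8' size=0x8=8, data at stream[3..11]='4shj2y8s' -> body[0..8], body so far='4shj2y8s'
Chunk 2: stream[13..14]='1' size=0x1=1, data at stream[16..17]='3' -> body[8..9], body so far='4shj2y8s3'
Chunk 3: stream[19..20]='5' size=0x5=5, data at stream[22..27]='tr44g' -> body[9..14], body so far='4shj2y8s3tr44g'
Chunk 4: stream[29..30]='7' size=0x7=7, data at stream[32..39]='tk4gc4d' -> body[14..21], body so far='4shj2y8s3tr44gtk4gc4d'
Chunk 5: stream[41..42]='0' size=0 (terminator). Final body='4shj2y8s3tr44gtk4gc4d' (21 bytes)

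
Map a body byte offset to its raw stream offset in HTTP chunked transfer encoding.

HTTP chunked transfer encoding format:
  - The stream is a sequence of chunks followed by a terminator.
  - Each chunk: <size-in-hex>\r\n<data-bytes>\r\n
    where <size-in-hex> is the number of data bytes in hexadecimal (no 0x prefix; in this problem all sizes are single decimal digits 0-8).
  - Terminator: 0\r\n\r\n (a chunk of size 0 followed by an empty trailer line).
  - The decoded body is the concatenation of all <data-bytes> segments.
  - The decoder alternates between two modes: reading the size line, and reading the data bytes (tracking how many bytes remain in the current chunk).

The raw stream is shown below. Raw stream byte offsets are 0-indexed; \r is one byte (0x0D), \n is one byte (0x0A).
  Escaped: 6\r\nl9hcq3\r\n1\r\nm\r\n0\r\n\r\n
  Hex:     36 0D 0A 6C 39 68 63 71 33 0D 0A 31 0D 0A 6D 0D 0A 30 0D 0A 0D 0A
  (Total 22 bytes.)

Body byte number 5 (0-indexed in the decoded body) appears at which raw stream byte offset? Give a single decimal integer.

Answer: 8

Derivation:
Chunk 1: stream[0..1]='6' size=0x6=6, data at stream[3..9]='l9hcq3' -> body[0..6], body so far='l9hcq3'
Chunk 2: stream[11..12]='1' size=0x1=1, data at stream[14..15]='m' -> body[6..7], body so far='l9hcq3m'
Chunk 3: stream[17..18]='0' size=0 (terminator). Final body='l9hcq3m' (7 bytes)
Body byte 5 at stream offset 8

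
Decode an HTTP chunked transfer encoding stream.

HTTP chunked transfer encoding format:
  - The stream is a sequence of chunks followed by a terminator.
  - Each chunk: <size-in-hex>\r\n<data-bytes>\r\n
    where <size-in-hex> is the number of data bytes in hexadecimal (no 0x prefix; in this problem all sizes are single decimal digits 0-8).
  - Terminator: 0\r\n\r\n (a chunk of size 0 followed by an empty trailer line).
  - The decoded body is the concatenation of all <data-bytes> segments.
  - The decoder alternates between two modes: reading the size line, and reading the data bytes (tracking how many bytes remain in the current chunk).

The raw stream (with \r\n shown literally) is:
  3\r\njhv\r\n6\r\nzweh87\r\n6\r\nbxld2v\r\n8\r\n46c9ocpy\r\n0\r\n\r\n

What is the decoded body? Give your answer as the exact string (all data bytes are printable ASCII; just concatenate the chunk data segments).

Answer: jhvzweh87bxld2v46c9ocpy

Derivation:
Chunk 1: stream[0..1]='3' size=0x3=3, data at stream[3..6]='jhv' -> body[0..3], body so far='jhv'
Chunk 2: stream[8..9]='6' size=0x6=6, data at stream[11..17]='zweh87' -> body[3..9], body so far='jhvzweh87'
Chunk 3: stream[19..20]='6' size=0x6=6, data at stream[22..28]='bxld2v' -> body[9..15], body so far='jhvzweh87bxld2v'
Chunk 4: stream[30..31]='8' size=0x8=8, data at stream[33..41]='46c9ocpy' -> body[15..23], body so far='jhvzweh87bxld2v46c9ocpy'
Chunk 5: stream[43..44]='0' size=0 (terminator). Final body='jhvzweh87bxld2v46c9ocpy' (23 bytes)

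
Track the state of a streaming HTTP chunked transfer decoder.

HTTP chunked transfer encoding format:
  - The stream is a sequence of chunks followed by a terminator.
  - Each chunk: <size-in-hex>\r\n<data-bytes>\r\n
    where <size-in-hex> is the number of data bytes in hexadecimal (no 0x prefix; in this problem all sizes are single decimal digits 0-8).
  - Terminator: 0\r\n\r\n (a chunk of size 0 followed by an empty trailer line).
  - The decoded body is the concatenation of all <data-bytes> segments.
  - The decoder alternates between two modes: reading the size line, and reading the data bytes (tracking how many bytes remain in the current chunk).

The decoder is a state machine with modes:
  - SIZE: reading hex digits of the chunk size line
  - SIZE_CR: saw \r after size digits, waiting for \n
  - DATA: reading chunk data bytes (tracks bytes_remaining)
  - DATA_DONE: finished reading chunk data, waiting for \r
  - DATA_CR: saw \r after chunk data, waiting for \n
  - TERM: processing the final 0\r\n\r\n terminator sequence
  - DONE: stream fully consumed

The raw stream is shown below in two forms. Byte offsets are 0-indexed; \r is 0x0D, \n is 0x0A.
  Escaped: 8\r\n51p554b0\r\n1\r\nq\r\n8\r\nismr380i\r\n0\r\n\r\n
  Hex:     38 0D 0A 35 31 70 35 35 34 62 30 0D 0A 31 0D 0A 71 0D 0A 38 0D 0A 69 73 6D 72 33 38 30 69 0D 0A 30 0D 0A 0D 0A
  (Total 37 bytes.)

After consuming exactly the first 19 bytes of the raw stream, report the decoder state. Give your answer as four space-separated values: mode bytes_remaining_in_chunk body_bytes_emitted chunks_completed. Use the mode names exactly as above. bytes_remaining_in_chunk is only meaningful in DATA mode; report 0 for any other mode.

Answer: SIZE 0 9 2

Derivation:
Byte 0 = '8': mode=SIZE remaining=0 emitted=0 chunks_done=0
Byte 1 = 0x0D: mode=SIZE_CR remaining=0 emitted=0 chunks_done=0
Byte 2 = 0x0A: mode=DATA remaining=8 emitted=0 chunks_done=0
Byte 3 = '5': mode=DATA remaining=7 emitted=1 chunks_done=0
Byte 4 = '1': mode=DATA remaining=6 emitted=2 chunks_done=0
Byte 5 = 'p': mode=DATA remaining=5 emitted=3 chunks_done=0
Byte 6 = '5': mode=DATA remaining=4 emitted=4 chunks_done=0
Byte 7 = '5': mode=DATA remaining=3 emitted=5 chunks_done=0
Byte 8 = '4': mode=DATA remaining=2 emitted=6 chunks_done=0
Byte 9 = 'b': mode=DATA remaining=1 emitted=7 chunks_done=0
Byte 10 = '0': mode=DATA_DONE remaining=0 emitted=8 chunks_done=0
Byte 11 = 0x0D: mode=DATA_CR remaining=0 emitted=8 chunks_done=0
Byte 12 = 0x0A: mode=SIZE remaining=0 emitted=8 chunks_done=1
Byte 13 = '1': mode=SIZE remaining=0 emitted=8 chunks_done=1
Byte 14 = 0x0D: mode=SIZE_CR remaining=0 emitted=8 chunks_done=1
Byte 15 = 0x0A: mode=DATA remaining=1 emitted=8 chunks_done=1
Byte 16 = 'q': mode=DATA_DONE remaining=0 emitted=9 chunks_done=1
Byte 17 = 0x0D: mode=DATA_CR remaining=0 emitted=9 chunks_done=1
Byte 18 = 0x0A: mode=SIZE remaining=0 emitted=9 chunks_done=2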